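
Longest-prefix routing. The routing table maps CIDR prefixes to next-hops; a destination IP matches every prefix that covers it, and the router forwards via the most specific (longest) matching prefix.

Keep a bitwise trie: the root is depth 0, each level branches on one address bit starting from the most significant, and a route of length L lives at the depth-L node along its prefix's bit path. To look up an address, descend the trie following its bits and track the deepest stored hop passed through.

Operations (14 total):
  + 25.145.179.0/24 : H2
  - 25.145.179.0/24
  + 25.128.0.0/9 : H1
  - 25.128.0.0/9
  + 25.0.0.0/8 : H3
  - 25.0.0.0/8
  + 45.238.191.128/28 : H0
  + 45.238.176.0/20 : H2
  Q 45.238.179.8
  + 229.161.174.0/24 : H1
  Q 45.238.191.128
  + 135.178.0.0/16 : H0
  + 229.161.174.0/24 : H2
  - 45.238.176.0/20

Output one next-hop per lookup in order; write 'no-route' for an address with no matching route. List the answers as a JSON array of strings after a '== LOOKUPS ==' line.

Apply in order:
  add 25.145.179.0/24 -> H2 at depth 24
  del 25.145.179.0/24 (clear depth 24)
  add 25.128.0.0/9 -> H1 at depth 9
  del 25.128.0.0/9 (clear depth 9)
  add 25.0.0.0/8 -> H3 at depth 8
  del 25.0.0.0/8 (clear depth 8)
  add 45.238.191.128/28 -> H0 at depth 28
  add 45.238.176.0/20 -> H2 at depth 20
  lookup 45.238.179.8: bits 00101101111011101011 walk d0:-→d1:-→d2:-→d3:-→d4:-→d5:-→d6:-→d7:-→d8:-→d9:-→d10:-→d11:-→d12:-→d13:-→d14:-→d15:-→d16:-→d17:-→d18:-→d19:-→d20:H2 -> H2
  add 229.161.174.0/24 -> H1 at depth 24
  lookup 45.238.191.128: bits 0010110111101110101111111000 walk d0:-→d1:-→d2:-→d3:-→d4:-→d5:-→d6:-→d7:-→d8:-→d9:-→d10:-→d11:-→d12:-→d13:-→d14:-→d15:-→d16:-→d17:-→d18:-→d19:-→d20:H2→d21:-→d22:-→d23:-→d24:-→d25:-→d26:-→d27:-→d28:H0 -> H0
  add 135.178.0.0/16 -> H0 at depth 16
  add 229.161.174.0/24 -> H2 at depth 24
  del 45.238.176.0/20 (clear depth 20)

== LOOKUPS ==
["H2","H0"]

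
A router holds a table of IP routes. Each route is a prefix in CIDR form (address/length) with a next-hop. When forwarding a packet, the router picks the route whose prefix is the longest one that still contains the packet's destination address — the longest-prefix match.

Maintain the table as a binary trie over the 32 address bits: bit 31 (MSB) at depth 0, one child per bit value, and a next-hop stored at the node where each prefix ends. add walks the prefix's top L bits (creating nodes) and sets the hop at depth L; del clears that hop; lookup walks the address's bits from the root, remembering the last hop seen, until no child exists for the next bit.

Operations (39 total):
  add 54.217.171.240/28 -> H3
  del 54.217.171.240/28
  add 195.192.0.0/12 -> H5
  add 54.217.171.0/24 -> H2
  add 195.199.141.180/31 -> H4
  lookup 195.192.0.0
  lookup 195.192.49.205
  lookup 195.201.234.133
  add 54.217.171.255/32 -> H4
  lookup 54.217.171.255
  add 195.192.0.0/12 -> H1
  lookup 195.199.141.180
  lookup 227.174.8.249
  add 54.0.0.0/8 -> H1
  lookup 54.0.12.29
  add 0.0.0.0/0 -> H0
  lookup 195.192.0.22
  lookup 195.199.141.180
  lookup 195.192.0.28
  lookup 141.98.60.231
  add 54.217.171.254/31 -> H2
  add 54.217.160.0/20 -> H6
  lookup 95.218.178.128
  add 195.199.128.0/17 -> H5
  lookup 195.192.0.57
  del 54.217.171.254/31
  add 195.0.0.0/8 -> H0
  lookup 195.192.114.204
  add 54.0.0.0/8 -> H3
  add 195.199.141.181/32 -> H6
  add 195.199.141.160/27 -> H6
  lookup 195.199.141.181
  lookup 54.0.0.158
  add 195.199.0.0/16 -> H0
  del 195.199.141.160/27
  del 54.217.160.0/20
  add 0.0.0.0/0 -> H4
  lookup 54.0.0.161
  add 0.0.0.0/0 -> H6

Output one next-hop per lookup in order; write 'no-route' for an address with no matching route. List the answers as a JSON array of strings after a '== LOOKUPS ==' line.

Trace:
  add 54.217.171.240/28 -> H3 at depth 28
  del 54.217.171.240/28 (clear depth 28)
  add 195.192.0.0/12 -> H5 at depth 12
  add 54.217.171.0/24 -> H2 at depth 24
  add 195.199.141.180/31 -> H4 at depth 31
  Q 195.192.0.0: descend 1100001111000 ; hops seen [H5] ; pick H5
  Q 195.192.49.205: descend 1100001111000 ; hops seen [H5] ; pick H5
  Q 195.201.234.133: descend 110000111100 ; hops seen [H5] ; pick H5
  add 54.217.171.255/32 -> H4 at depth 32
  Q 54.217.171.255: descend 00110110110110011010101111111111 ; hops seen [H2,H4] ; pick H4
  add 195.192.0.0/12 -> H1 at depth 12
  Q 195.199.141.180: descend 1100001111000111100011011011010 ; hops seen [H1,H4] ; pick H4
  Q 227.174.8.249: descend 11 ; hops seen [∅] ; pick no-route
  add 54.0.0.0/8 -> H1 at depth 8
  Q 54.0.12.29: descend 00110110 ; hops seen [H1] ; pick H1
  add 0.0.0.0/0 -> H0 at depth 0
  Q 195.192.0.22: descend 1100001111000 ; hops seen [H0,H1] ; pick H1
  Q 195.199.141.180: descend 1100001111000111100011011011010 ; hops seen [H0,H1,H4] ; pick H4
  Q 195.192.0.28: descend 1100001111000 ; hops seen [H0,H1] ; pick H1
  Q 141.98.60.231: descend 1 ; hops seen [H0] ; pick H0
  add 54.217.171.254/31 -> H2 at depth 31
  add 54.217.160.0/20 -> H6 at depth 20
  Q 95.218.178.128: descend 0 ; hops seen [H0] ; pick H0
  add 195.199.128.0/17 -> H5 at depth 17
  Q 195.192.0.57: descend 1100001111000 ; hops seen [H0,H1] ; pick H1
  del 54.217.171.254/31 (clear depth 31)
  add 195.0.0.0/8 -> H0 at depth 8
  Q 195.192.114.204: descend 1100001111000 ; hops seen [H0,H0,H1] ; pick H1
  add 54.0.0.0/8 -> H3 at depth 8
  add 195.199.141.181/32 -> H6 at depth 32
  add 195.199.141.160/27 -> H6 at depth 27
  Q 195.199.141.181: descend 11000011110001111000110110110101 ; hops seen [H0,H0,H1,H5,H6,H4,H6] ; pick H6
  Q 54.0.0.158: descend 00110110 ; hops seen [H0,H3] ; pick H3
  add 195.199.0.0/16 -> H0 at depth 16
  del 195.199.141.160/27 (clear depth 27)
  del 54.217.160.0/20 (clear depth 20)
  add 0.0.0.0/0 -> H4 at depth 0
  Q 54.0.0.161: descend 00110110 ; hops seen [H4,H3] ; pick H3
  add 0.0.0.0/0 -> H6 at depth 0

== LOOKUPS ==
["H5","H5","H5","H4","H4","no-route","H1","H1","H4","H1","H0","H0","H1","H1","H6","H3","H3"]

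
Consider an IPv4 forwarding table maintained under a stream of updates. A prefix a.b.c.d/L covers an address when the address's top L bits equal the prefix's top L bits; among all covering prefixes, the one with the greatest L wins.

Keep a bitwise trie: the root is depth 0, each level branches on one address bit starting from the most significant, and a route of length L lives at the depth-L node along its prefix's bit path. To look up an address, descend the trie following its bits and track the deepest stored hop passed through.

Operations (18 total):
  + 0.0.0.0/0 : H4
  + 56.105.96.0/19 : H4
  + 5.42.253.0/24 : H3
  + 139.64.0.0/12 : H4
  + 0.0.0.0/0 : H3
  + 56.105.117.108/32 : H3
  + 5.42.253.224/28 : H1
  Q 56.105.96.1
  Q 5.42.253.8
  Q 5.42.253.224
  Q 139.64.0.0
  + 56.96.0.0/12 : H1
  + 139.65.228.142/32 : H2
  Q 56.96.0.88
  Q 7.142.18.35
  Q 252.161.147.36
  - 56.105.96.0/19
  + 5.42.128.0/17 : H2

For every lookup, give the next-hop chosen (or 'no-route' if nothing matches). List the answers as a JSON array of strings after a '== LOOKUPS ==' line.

Process each operation:
  add 0.0.0.0/0 -> H4 at depth 0
  add 56.105.96.0/19 -> H4 at depth 19
  add 5.42.253.0/24 -> H3 at depth 24
  add 139.64.0.0/12 -> H4 at depth 12
  add 0.0.0.0/0 -> H3 at depth 0
  add 56.105.117.108/32 -> H3 at depth 32
  add 5.42.253.224/28 -> H1 at depth 28
  lookup 56.105.96.1: bits 0011100001101001011 walk d0:H3→d1:-→d2:-→d3:-→d4:-→d5:-→d6:-→d7:-→d8:-→d9:-→d10:-→d11:-→d12:-→d13:-→d14:-→d15:-→d16:-→d17:-→d18:-→d19:H4 -> H4
  lookup 5.42.253.8: bits 000001010010101011111101 walk d0:H3→d1:-→d2:-→d3:-→d4:-→d5:-→d6:-→d7:-→d8:-→d9:-→d10:-→d11:-→d12:-→d13:-→d14:-→d15:-→d16:-→d17:-→d18:-→d19:-→d20:-→d21:-→d22:-→d23:-→d24:H3 -> H3
  lookup 5.42.253.224: bits 0000010100101010111111011110 walk d0:H3→d1:-→d2:-→d3:-→d4:-→d5:-→d6:-→d7:-→d8:-→d9:-→d10:-→d11:-→d12:-→d13:-→d14:-→d15:-→d16:-→d17:-→d18:-→d19:-→d20:-→d21:-→d22:-→d23:-→d24:H3→d25:-→d26:-→d27:-→d28:H1 -> H1
  lookup 139.64.0.0: bits 100010110100 walk d0:H3→d1:-→d2:-→d3:-→d4:-→d5:-→d6:-→d7:-→d8:-→d9:-→d10:-→d11:-→d12:H4 -> H4
  add 56.96.0.0/12 -> H1 at depth 12
  add 139.65.228.142/32 -> H2 at depth 32
  lookup 56.96.0.88: bits 001110000110 walk d0:H3→d1:-→d2:-→d3:-→d4:-→d5:-→d6:-→d7:-→d8:-→d9:-→d10:-→d11:-→d12:H1 -> H1
  lookup 7.142.18.35: bits 000001 walk d0:H3→d1:-→d2:-→d3:-→d4:-→d5:-→d6:- -> H3
  lookup 252.161.147.36: bits 1 walk d0:H3→d1:- -> H3
  del 56.105.96.0/19 (clear depth 19)
  add 5.42.128.0/17 -> H2 at depth 17

== LOOKUPS ==
["H4","H3","H1","H4","H1","H3","H3"]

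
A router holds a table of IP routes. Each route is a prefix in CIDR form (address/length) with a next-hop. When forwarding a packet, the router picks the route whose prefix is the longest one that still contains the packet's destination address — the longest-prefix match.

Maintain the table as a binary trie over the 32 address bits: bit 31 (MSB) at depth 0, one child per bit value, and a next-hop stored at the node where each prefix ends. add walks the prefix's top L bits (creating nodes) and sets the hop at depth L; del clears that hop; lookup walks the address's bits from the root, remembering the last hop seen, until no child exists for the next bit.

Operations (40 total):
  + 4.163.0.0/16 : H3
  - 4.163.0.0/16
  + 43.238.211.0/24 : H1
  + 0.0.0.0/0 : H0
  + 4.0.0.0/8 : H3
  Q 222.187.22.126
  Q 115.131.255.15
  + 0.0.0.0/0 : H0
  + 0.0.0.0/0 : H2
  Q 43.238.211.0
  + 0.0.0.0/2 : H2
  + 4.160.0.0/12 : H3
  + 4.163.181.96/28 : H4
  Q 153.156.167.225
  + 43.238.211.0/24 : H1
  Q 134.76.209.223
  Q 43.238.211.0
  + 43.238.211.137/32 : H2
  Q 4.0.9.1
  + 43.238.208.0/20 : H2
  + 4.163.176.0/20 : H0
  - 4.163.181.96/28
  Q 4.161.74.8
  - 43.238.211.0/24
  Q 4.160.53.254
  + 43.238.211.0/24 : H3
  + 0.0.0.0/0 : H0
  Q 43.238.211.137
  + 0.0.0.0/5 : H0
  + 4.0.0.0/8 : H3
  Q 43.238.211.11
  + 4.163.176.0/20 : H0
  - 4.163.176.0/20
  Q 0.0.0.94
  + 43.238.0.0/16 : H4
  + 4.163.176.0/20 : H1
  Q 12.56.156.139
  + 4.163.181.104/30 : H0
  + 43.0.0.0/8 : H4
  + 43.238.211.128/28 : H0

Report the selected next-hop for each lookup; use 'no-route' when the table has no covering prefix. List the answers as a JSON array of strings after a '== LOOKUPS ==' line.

Process each operation:
  + 4.163.0.0/16 (H3) depth=16
  - 4.163.0.0/16 clear@16
  + 43.238.211.0/24 (H1) depth=24
  + 0.0.0.0/0 (H0) depth=0
  + 4.0.0.0/8 (H3) depth=8
  Q 222.187.22.126: descend ε ; hops seen [H0] ; pick H0
  Q 115.131.255.15: descend 0 ; hops seen [H0] ; pick H0
  + 0.0.0.0/0 (H0) depth=0
  + 0.0.0.0/0 (H2) depth=0
  Q 43.238.211.0: descend 001010111110111011010011 ; hops seen [H2,H1] ; pick H1
  + 0.0.0.0/2 (H2) depth=2
  + 4.160.0.0/12 (H3) depth=12
  + 4.163.181.96/28 (H4) depth=28
  Q 153.156.167.225: descend ε ; hops seen [H2] ; pick H2
  + 43.238.211.0/24 (H1) depth=24
  Q 134.76.209.223: descend ε ; hops seen [H2] ; pick H2
  Q 43.238.211.0: descend 001010111110111011010011 ; hops seen [H2,H2,H1] ; pick H1
  + 43.238.211.137/32 (H2) depth=32
  Q 4.0.9.1: descend 00000100 ; hops seen [H2,H2,H3] ; pick H3
  + 43.238.208.0/20 (H2) depth=20
  + 4.163.176.0/20 (H0) depth=20
  - 4.163.181.96/28 clear@28
  Q 4.161.74.8: descend 00000100101000 ; hops seen [H2,H2,H3,H3] ; pick H3
  - 43.238.211.0/24 clear@24
  Q 4.160.53.254: descend 00000100101000 ; hops seen [H2,H2,H3,H3] ; pick H3
  + 43.238.211.0/24 (H3) depth=24
  + 0.0.0.0/0 (H0) depth=0
  Q 43.238.211.137: descend 00101011111011101101001110001001 ; hops seen [H0,H2,H2,H3,H2] ; pick H2
  + 0.0.0.0/5 (H0) depth=5
  + 4.0.0.0/8 (H3) depth=8
  Q 43.238.211.11: descend 001010111110111011010011 ; hops seen [H0,H2,H2,H3] ; pick H3
  + 4.163.176.0/20 (H0) depth=20
  - 4.163.176.0/20 clear@20
  Q 0.0.0.94: descend 00000 ; hops seen [H0,H2,H0] ; pick H0
  + 43.238.0.0/16 (H4) depth=16
  + 4.163.176.0/20 (H1) depth=20
  Q 12.56.156.139: descend 0000 ; hops seen [H0,H2] ; pick H2
  + 4.163.181.104/30 (H0) depth=30
  + 43.0.0.0/8 (H4) depth=8
  + 43.238.211.128/28 (H0) depth=28

== LOOKUPS ==
["H0","H0","H1","H2","H2","H1","H3","H3","H3","H2","H3","H0","H2"]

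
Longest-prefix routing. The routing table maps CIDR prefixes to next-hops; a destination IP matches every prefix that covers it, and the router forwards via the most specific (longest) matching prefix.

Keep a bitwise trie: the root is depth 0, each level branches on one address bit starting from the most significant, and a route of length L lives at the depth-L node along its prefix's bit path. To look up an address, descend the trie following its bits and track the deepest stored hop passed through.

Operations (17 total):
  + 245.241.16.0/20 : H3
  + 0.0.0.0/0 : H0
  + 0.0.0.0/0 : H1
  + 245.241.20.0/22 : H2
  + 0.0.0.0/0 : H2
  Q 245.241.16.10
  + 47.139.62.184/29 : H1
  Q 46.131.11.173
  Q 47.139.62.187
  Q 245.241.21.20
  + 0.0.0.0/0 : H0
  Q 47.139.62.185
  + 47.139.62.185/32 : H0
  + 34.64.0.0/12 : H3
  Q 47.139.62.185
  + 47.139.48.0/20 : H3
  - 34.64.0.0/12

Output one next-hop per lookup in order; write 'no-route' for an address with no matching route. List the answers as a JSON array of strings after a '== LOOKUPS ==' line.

Trace:
  add 245.241.16.0/20 -> H3 at depth 20
  add 0.0.0.0/0 -> H0 at depth 0
  add 0.0.0.0/0 -> H1 at depth 0
  add 245.241.20.0/22 -> H2 at depth 22
  add 0.0.0.0/0 -> H2 at depth 0
  lookup 245.241.16.10: bits 111101011111000100010 walk d0:H2→d1:-→d2:-→d3:-→d4:-→d5:-→d6:-→d7:-→d8:-→d9:-→d10:-→d11:-→d12:-→d13:-→d14:-→d15:-→d16:-→d17:-→d18:-→d19:-→d20:H3→d21:- -> H3
  add 47.139.62.184/29 -> H1 at depth 29
  lookup 46.131.11.173: bits 0010111 walk d0:H2→d1:-→d2:-→d3:-→d4:-→d5:-→d6:-→d7:- -> H2
  lookup 47.139.62.187: bits 00101111100010110011111010111 walk d0:H2→d1:-→d2:-→d3:-→d4:-→d5:-→d6:-→d7:-→d8:-→d9:-→d10:-→d11:-→d12:-→d13:-→d14:-→d15:-→d16:-→d17:-→d18:-→d19:-→d20:-→d21:-→d22:-→d23:-→d24:-→d25:-→d26:-→d27:-→d28:-→d29:H1 -> H1
  lookup 245.241.21.20: bits 1111010111110001000101 walk d0:H2→d1:-→d2:-→d3:-→d4:-→d5:-→d6:-→d7:-→d8:-→d9:-→d10:-→d11:-→d12:-→d13:-→d14:-→d15:-→d16:-→d17:-→d18:-→d19:-→d20:H3→d21:-→d22:H2 -> H2
  add 0.0.0.0/0 -> H0 at depth 0
  lookup 47.139.62.185: bits 00101111100010110011111010111 walk d0:H0→d1:-→d2:-→d3:-→d4:-→d5:-→d6:-→d7:-→d8:-→d9:-→d10:-→d11:-→d12:-→d13:-→d14:-→d15:-→d16:-→d17:-→d18:-→d19:-→d20:-→d21:-→d22:-→d23:-→d24:-→d25:-→d26:-→d27:-→d28:-→d29:H1 -> H1
  add 47.139.62.185/32 -> H0 at depth 32
  add 34.64.0.0/12 -> H3 at depth 12
  lookup 47.139.62.185: bits 00101111100010110011111010111001 walk d0:H0→d1:-→d2:-→d3:-→d4:-→d5:-→d6:-→d7:-→d8:-→d9:-→d10:-→d11:-→d12:-→d13:-→d14:-→d15:-→d16:-→d17:-→d18:-→d19:-→d20:-→d21:-→d22:-→d23:-→d24:-→d25:-→d26:-→d27:-→d28:-→d29:H1→d30:-→d31:-→d32:H0 -> H0
  add 47.139.48.0/20 -> H3 at depth 20
  del 34.64.0.0/12 (clear depth 12)

== LOOKUPS ==
["H3","H2","H1","H2","H1","H0"]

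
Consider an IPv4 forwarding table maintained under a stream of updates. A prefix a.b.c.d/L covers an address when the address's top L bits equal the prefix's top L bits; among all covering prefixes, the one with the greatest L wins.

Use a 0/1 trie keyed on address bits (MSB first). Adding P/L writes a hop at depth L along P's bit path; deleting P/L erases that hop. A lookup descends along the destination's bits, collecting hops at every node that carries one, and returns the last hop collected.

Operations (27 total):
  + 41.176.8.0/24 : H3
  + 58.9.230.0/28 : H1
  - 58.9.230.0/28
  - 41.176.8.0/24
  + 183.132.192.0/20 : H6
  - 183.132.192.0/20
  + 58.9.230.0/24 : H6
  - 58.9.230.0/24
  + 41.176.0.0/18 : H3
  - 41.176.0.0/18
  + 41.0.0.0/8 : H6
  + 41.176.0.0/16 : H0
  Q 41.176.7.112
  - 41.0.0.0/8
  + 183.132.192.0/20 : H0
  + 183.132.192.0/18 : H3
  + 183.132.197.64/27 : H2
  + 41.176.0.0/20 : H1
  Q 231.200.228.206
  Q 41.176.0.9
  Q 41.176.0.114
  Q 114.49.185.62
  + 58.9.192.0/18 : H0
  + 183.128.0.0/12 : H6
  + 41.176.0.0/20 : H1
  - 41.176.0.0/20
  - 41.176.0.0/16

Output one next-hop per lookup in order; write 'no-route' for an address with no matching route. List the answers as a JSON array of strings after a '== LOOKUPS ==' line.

Trace:
  add 41.176.8.0/24 -> H3 at depth 24
  add 58.9.230.0/28 -> H1 at depth 28
  del 58.9.230.0/28 (clear depth 28)
  del 41.176.8.0/24 (clear depth 24)
  add 183.132.192.0/20 -> H6 at depth 20
  del 183.132.192.0/20 (clear depth 20)
  add 58.9.230.0/24 -> H6 at depth 24
  del 58.9.230.0/24 (clear depth 24)
  add 41.176.0.0/18 -> H3 at depth 18
  del 41.176.0.0/18 (clear depth 18)
  add 41.0.0.0/8 -> H6 at depth 8
  add 41.176.0.0/16 -> H0 at depth 16
  lookup 41.176.7.112: bits 00101001101100000000 walk d0:-→d1:-→d2:-→d3:-→d4:-→d5:-→d6:-→d7:-→d8:H6→d9:-→d10:-→d11:-→d12:-→d13:-→d14:-→d15:-→d16:H0→d17:-→d18:-→d19:-→d20:- -> H0
  del 41.0.0.0/8 (clear depth 8)
  add 183.132.192.0/20 -> H0 at depth 20
  add 183.132.192.0/18 -> H3 at depth 18
  add 183.132.197.64/27 -> H2 at depth 27
  add 41.176.0.0/20 -> H1 at depth 20
  lookup 231.200.228.206: bits 1 walk d0:-→d1:- -> no-route
  lookup 41.176.0.9: bits 00101001101100000000 walk d0:-→d1:-→d2:-→d3:-→d4:-→d5:-→d6:-→d7:-→d8:-→d9:-→d10:-→d11:-→d12:-→d13:-→d14:-→d15:-→d16:H0→d17:-→d18:-→d19:-→d20:H1 -> H1
  lookup 41.176.0.114: bits 00101001101100000000 walk d0:-→d1:-→d2:-→d3:-→d4:-→d5:-→d6:-→d7:-→d8:-→d9:-→d10:-→d11:-→d12:-→d13:-→d14:-→d15:-→d16:H0→d17:-→d18:-→d19:-→d20:H1 -> H1
  lookup 114.49.185.62: bits 0 walk d0:-→d1:- -> no-route
  add 58.9.192.0/18 -> H0 at depth 18
  add 183.128.0.0/12 -> H6 at depth 12
  add 41.176.0.0/20 -> H1 at depth 20
  del 41.176.0.0/20 (clear depth 20)
  del 41.176.0.0/16 (clear depth 16)

== LOOKUPS ==
["H0","no-route","H1","H1","no-route"]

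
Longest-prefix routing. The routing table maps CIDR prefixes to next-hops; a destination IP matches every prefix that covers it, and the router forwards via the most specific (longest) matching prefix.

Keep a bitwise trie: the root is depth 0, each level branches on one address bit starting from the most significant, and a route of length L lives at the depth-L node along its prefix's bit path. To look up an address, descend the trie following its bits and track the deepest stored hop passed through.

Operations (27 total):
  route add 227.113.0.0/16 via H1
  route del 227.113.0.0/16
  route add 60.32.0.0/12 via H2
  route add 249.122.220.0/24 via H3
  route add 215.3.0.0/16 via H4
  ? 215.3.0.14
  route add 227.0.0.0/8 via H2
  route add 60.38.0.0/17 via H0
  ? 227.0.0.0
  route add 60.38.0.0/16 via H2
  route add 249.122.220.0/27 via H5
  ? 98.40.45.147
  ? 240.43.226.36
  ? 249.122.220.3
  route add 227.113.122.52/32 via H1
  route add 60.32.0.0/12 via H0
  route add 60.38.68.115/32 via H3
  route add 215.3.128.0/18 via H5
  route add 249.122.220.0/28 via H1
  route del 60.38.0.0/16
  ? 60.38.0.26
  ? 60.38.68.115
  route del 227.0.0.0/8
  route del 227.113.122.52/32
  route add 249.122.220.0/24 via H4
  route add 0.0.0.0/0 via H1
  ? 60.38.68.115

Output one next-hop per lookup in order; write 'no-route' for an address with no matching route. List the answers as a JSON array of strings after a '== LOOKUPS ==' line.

Trace:
  + 227.113.0.0/16 (H1) depth=16
  del 227.113.0.0/16 (clear depth 16)
  + 60.32.0.0/12 (H2) depth=12
  + 249.122.220.0/24 (H3) depth=24
  + 215.3.0.0/16 (H4) depth=16
  Q 215.3.0.14: descend 1101011100000011 ; hops seen [H4] ; pick H4
  + 227.0.0.0/8 (H2) depth=8
  + 60.38.0.0/17 (H0) depth=17
  Q 227.0.0.0: descend 111000110 ; hops seen [H2] ; pick H2
  + 60.38.0.0/16 (H2) depth=16
  + 249.122.220.0/27 (H5) depth=27
  Q 98.40.45.147: descend 0 ; hops seen [∅] ; pick no-route
  Q 240.43.226.36: descend 1111 ; hops seen [∅] ; pick no-route
  Q 249.122.220.3: descend 111110010111101011011100000 ; hops seen [H3,H5] ; pick H5
  + 227.113.122.52/32 (H1) depth=32
  + 60.32.0.0/12 (H0) depth=12
  + 60.38.68.115/32 (H3) depth=32
  + 215.3.128.0/18 (H5) depth=18
  + 249.122.220.0/28 (H1) depth=28
  del 60.38.0.0/16 (clear depth 16)
  Q 60.38.0.26: descend 00111100001001100 ; hops seen [H0,H0] ; pick H0
  Q 60.38.68.115: descend 00111100001001100100010001110011 ; hops seen [H0,H0,H3] ; pick H3
  del 227.0.0.0/8 (clear depth 8)
  del 227.113.122.52/32 (clear depth 32)
  + 249.122.220.0/24 (H4) depth=24
  + 0.0.0.0/0 (H1) depth=0
  Q 60.38.68.115: descend 00111100001001100100010001110011 ; hops seen [H1,H0,H0,H3] ; pick H3

== LOOKUPS ==
["H4","H2","no-route","no-route","H5","H0","H3","H3"]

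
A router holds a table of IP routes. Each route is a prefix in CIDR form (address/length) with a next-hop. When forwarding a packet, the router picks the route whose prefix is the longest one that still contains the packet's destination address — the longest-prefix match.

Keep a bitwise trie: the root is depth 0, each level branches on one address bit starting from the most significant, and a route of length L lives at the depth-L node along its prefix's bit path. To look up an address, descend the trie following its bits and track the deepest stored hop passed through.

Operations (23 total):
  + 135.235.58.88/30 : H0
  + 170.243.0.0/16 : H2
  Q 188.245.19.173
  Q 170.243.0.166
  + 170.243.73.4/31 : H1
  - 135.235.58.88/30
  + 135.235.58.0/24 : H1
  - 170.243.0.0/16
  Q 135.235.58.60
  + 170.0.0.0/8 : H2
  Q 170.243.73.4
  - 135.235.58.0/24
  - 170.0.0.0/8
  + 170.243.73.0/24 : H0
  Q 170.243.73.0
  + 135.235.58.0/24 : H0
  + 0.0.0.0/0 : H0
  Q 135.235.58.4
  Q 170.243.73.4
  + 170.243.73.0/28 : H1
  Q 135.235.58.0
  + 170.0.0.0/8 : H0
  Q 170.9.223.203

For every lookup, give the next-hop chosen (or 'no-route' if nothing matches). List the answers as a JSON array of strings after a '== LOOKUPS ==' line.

Process each operation:
  add 135.235.58.88/30 -> H0 at depth 30
  add 170.243.0.0/16 -> H2 at depth 16
  lookup 188.245.19.173: bits 101 walk d0:-→d1:-→d2:-→d3:- -> no-route
  lookup 170.243.0.166: bits 1010101011110011 walk d0:-→d1:-→d2:-→d3:-→d4:-→d5:-→d6:-→d7:-→d8:-→d9:-→d10:-→d11:-→d12:-→d13:-→d14:-→d15:-→d16:H2 -> H2
  add 170.243.73.4/31 -> H1 at depth 31
  - 135.235.58.88/30 clear@30
  add 135.235.58.0/24 -> H1 at depth 24
  - 170.243.0.0/16 clear@16
  lookup 135.235.58.60: bits 1000011111101011001110100 walk d0:-→d1:-→d2:-→d3:-→d4:-→d5:-→d6:-→d7:-→d8:-→d9:-→d10:-→d11:-→d12:-→d13:-→d14:-→d15:-→d16:-→d17:-→d18:-→d19:-→d20:-→d21:-→d22:-→d23:-→d24:H1→d25:- -> H1
  add 170.0.0.0/8 -> H2 at depth 8
  lookup 170.243.73.4: bits 1010101011110011010010010000010 walk d0:-→d1:-→d2:-→d3:-→d4:-→d5:-→d6:-→d7:-→d8:H2→d9:-→d10:-→d11:-→d12:-→d13:-→d14:-→d15:-→d16:-→d17:-→d18:-→d19:-→d20:-→d21:-→d22:-→d23:-→d24:-→d25:-→d26:-→d27:-→d28:-→d29:-→d30:-→d31:H1 -> H1
  - 135.235.58.0/24 clear@24
  - 170.0.0.0/8 clear@8
  add 170.243.73.0/24 -> H0 at depth 24
  lookup 170.243.73.0: bits 10101010111100110100100100000 walk d0:-→d1:-→d2:-→d3:-→d4:-→d5:-→d6:-→d7:-→d8:-→d9:-→d10:-→d11:-→d12:-→d13:-→d14:-→d15:-→d16:-→d17:-→d18:-→d19:-→d20:-→d21:-→d22:-→d23:-→d24:H0→d25:-→d26:-→d27:-→d28:-→d29:- -> H0
  add 135.235.58.0/24 -> H0 at depth 24
  add 0.0.0.0/0 -> H0 at depth 0
  lookup 135.235.58.4: bits 1000011111101011001110100 walk d0:H0→d1:-→d2:-→d3:-→d4:-→d5:-→d6:-→d7:-→d8:-→d9:-→d10:-→d11:-→d12:-→d13:-→d14:-→d15:-→d16:-→d17:-→d18:-→d19:-→d20:-→d21:-→d22:-→d23:-→d24:H0→d25:- -> H0
  lookup 170.243.73.4: bits 1010101011110011010010010000010 walk d0:H0→d1:-→d2:-→d3:-→d4:-→d5:-→d6:-→d7:-→d8:-→d9:-→d10:-→d11:-→d12:-→d13:-→d14:-→d15:-→d16:-→d17:-→d18:-→d19:-→d20:-→d21:-→d22:-→d23:-→d24:H0→d25:-→d26:-→d27:-→d28:-→d29:-→d30:-→d31:H1 -> H1
  add 170.243.73.0/28 -> H1 at depth 28
  lookup 135.235.58.0: bits 1000011111101011001110100 walk d0:H0→d1:-→d2:-→d3:-→d4:-→d5:-→d6:-→d7:-→d8:-→d9:-→d10:-→d11:-→d12:-→d13:-→d14:-→d15:-→d16:-→d17:-→d18:-→d19:-→d20:-→d21:-→d22:-→d23:-→d24:H0→d25:- -> H0
  add 170.0.0.0/8 -> H0 at depth 8
  lookup 170.9.223.203: bits 10101010 walk d0:H0→d1:-→d2:-→d3:-→d4:-→d5:-→d6:-→d7:-→d8:H0 -> H0

== LOOKUPS ==
["no-route","H2","H1","H1","H0","H0","H1","H0","H0"]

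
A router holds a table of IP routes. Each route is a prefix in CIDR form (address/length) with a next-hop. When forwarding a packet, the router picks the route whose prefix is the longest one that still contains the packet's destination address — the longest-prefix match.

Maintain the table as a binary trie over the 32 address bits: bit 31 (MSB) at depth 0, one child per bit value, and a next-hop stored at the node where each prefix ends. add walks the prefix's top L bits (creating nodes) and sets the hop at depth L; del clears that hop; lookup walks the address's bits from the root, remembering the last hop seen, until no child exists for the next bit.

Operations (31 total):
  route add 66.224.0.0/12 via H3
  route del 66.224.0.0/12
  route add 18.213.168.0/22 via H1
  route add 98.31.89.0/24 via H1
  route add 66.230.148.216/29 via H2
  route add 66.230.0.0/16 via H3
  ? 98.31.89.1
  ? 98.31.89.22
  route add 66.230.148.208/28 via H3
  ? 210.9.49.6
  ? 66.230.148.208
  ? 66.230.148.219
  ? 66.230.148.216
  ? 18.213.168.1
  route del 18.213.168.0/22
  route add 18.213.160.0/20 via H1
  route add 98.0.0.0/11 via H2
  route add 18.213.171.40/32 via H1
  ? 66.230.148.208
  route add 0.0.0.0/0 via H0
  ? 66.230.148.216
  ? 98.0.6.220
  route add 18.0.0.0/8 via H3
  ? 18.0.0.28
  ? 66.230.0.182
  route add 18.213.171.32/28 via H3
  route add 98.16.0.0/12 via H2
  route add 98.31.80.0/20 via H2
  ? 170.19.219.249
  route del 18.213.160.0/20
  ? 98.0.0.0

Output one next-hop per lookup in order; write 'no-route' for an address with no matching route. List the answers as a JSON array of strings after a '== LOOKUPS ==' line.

Apply in order:
  add 66.224.0.0/12 -> H3 at depth 12
  - 66.224.0.0/12 clear@12
  add 18.213.168.0/22 -> H1 at depth 22
  add 98.31.89.0/24 -> H1 at depth 24
  add 66.230.148.216/29 -> H2 at depth 29
  add 66.230.0.0/16 -> H3 at depth 16
  Q 98.31.89.1: descend 011000100001111101011001 ; hops seen [H1] ; pick H1
  Q 98.31.89.22: descend 011000100001111101011001 ; hops seen [H1] ; pick H1
  add 66.230.148.208/28 -> H3 at depth 28
  Q 210.9.49.6: descend ε ; hops seen [∅] ; pick no-route
  Q 66.230.148.208: descend 0100001011100110100101001101 ; hops seen [H3,H3] ; pick H3
  Q 66.230.148.219: descend 01000010111001101001010011011 ; hops seen [H3,H3,H2] ; pick H2
  Q 66.230.148.216: descend 01000010111001101001010011011 ; hops seen [H3,H3,H2] ; pick H2
  Q 18.213.168.1: descend 0001001011010101101010 ; hops seen [H1] ; pick H1
  - 18.213.168.0/22 clear@22
  add 18.213.160.0/20 -> H1 at depth 20
  add 98.0.0.0/11 -> H2 at depth 11
  add 18.213.171.40/32 -> H1 at depth 32
  Q 66.230.148.208: descend 0100001011100110100101001101 ; hops seen [H3,H3] ; pick H3
  add 0.0.0.0/0 -> H0 at depth 0
  Q 66.230.148.216: descend 01000010111001101001010011011 ; hops seen [H0,H3,H3,H2] ; pick H2
  Q 98.0.6.220: descend 01100010000 ; hops seen [H0,H2] ; pick H2
  add 18.0.0.0/8 -> H3 at depth 8
  Q 18.0.0.28: descend 00010010 ; hops seen [H0,H3] ; pick H3
  Q 66.230.0.182: descend 0100001011100110 ; hops seen [H0,H3] ; pick H3
  add 18.213.171.32/28 -> H3 at depth 28
  add 98.16.0.0/12 -> H2 at depth 12
  add 98.31.80.0/20 -> H2 at depth 20
  Q 170.19.219.249: descend ε ; hops seen [H0] ; pick H0
  - 18.213.160.0/20 clear@20
  Q 98.0.0.0: descend 01100010000 ; hops seen [H0,H2] ; pick H2

== LOOKUPS ==
["H1","H1","no-route","H3","H2","H2","H1","H3","H2","H2","H3","H3","H0","H2"]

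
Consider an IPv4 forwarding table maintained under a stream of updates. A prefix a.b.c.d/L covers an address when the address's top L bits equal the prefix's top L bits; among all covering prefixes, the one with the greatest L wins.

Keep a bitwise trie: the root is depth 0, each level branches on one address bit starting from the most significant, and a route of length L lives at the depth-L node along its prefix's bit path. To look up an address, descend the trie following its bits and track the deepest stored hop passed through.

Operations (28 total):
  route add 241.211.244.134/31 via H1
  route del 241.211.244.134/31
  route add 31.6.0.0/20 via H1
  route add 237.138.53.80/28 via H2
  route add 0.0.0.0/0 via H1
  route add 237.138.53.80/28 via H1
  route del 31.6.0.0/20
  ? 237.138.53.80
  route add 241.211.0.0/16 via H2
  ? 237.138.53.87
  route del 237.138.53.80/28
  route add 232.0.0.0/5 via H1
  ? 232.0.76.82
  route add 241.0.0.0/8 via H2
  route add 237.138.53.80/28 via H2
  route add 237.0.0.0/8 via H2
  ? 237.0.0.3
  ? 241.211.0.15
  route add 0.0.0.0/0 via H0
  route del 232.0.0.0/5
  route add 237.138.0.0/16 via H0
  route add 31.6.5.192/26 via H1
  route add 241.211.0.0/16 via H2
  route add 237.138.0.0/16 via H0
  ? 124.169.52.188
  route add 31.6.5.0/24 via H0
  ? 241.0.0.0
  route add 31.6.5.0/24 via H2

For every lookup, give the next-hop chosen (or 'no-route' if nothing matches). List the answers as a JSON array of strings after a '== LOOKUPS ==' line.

Process each operation:
  add 241.211.244.134/31 -> H1 at depth 31
  del 241.211.244.134/31 (clear depth 31)
  add 31.6.0.0/20 -> H1 at depth 20
  add 237.138.53.80/28 -> H2 at depth 28
  add 0.0.0.0/0 -> H1 at depth 0
  add 237.138.53.80/28 -> H1 at depth 28
  del 31.6.0.0/20 (clear depth 20)
  lookup 237.138.53.80: bits 1110110110001010001101010101 walk d0:H1→d1:-→d2:-→d3:-→d4:-→d5:-→d6:-→d7:-→d8:-→d9:-→d10:-→d11:-→d12:-→d13:-→d14:-→d15:-→d16:-→d17:-→d18:-→d19:-→d20:-→d21:-→d22:-→d23:-→d24:-→d25:-→d26:-→d27:-→d28:H1 -> H1
  add 241.211.0.0/16 -> H2 at depth 16
  lookup 237.138.53.87: bits 1110110110001010001101010101 walk d0:H1→d1:-→d2:-→d3:-→d4:-→d5:-→d6:-→d7:-→d8:-→d9:-→d10:-→d11:-→d12:-→d13:-→d14:-→d15:-→d16:-→d17:-→d18:-→d19:-→d20:-→d21:-→d22:-→d23:-→d24:-→d25:-→d26:-→d27:-→d28:H1 -> H1
  del 237.138.53.80/28 (clear depth 28)
  add 232.0.0.0/5 -> H1 at depth 5
  lookup 232.0.76.82: bits 11101 walk d0:H1→d1:-→d2:-→d3:-→d4:-→d5:H1 -> H1
  add 241.0.0.0/8 -> H2 at depth 8
  add 237.138.53.80/28 -> H2 at depth 28
  add 237.0.0.0/8 -> H2 at depth 8
  lookup 237.0.0.3: bits 11101101 walk d0:H1→d1:-→d2:-→d3:-→d4:-→d5:H1→d6:-→d7:-→d8:H2 -> H2
  lookup 241.211.0.15: bits 1111000111010011 walk d0:H1→d1:-→d2:-→d3:-→d4:-→d5:-→d6:-→d7:-→d8:H2→d9:-→d10:-→d11:-→d12:-→d13:-→d14:-→d15:-→d16:H2 -> H2
  add 0.0.0.0/0 -> H0 at depth 0
  del 232.0.0.0/5 (clear depth 5)
  add 237.138.0.0/16 -> H0 at depth 16
  add 31.6.5.192/26 -> H1 at depth 26
  add 241.211.0.0/16 -> H2 at depth 16
  add 237.138.0.0/16 -> H0 at depth 16
  lookup 124.169.52.188: bits 0 walk d0:H0→d1:- -> H0
  add 31.6.5.0/24 -> H0 at depth 24
  lookup 241.0.0.0: bits 11110001 walk d0:H0→d1:-→d2:-→d3:-→d4:-→d5:-→d6:-→d7:-→d8:H2 -> H2
  add 31.6.5.0/24 -> H2 at depth 24

== LOOKUPS ==
["H1","H1","H1","H2","H2","H0","H2"]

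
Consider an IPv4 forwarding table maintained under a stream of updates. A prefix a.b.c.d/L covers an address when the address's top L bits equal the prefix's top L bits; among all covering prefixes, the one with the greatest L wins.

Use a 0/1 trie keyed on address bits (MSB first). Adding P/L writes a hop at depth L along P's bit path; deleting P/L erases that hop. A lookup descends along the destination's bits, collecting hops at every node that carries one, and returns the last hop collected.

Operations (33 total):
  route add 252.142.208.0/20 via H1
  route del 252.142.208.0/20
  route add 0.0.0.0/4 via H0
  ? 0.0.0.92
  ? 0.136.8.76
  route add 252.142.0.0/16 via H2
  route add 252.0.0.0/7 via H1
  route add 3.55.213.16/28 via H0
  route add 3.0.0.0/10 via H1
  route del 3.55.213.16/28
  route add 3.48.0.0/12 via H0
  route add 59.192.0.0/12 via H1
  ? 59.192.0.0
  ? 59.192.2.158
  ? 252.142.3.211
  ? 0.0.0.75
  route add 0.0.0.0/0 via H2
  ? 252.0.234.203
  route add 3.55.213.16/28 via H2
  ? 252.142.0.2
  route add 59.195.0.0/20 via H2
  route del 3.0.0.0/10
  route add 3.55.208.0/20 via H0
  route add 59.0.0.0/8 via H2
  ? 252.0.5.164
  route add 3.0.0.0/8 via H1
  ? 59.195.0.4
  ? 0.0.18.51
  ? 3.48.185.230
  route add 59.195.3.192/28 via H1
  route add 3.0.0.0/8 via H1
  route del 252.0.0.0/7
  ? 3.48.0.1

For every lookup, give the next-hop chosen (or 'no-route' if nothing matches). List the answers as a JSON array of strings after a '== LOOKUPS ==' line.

Process each operation:
  add 252.142.208.0/20 -> H1 at depth 20
  del 252.142.208.0/20 (clear depth 20)
  add 0.0.0.0/4 -> H0 at depth 4
  Q 0.0.0.92: descend 0000 ; hops seen [H0] ; pick H0
  Q 0.136.8.76: descend 0000 ; hops seen [H0] ; pick H0
  add 252.142.0.0/16 -> H2 at depth 16
  add 252.0.0.0/7 -> H1 at depth 7
  add 3.55.213.16/28 -> H0 at depth 28
  add 3.0.0.0/10 -> H1 at depth 10
  del 3.55.213.16/28 (clear depth 28)
  add 3.48.0.0/12 -> H0 at depth 12
  add 59.192.0.0/12 -> H1 at depth 12
  Q 59.192.0.0: descend 001110111100 ; hops seen [H1] ; pick H1
  Q 59.192.2.158: descend 001110111100 ; hops seen [H1] ; pick H1
  Q 252.142.3.211: descend 1111110010001110 ; hops seen [H1,H2] ; pick H2
  Q 0.0.0.75: descend 000000 ; hops seen [H0] ; pick H0
  add 0.0.0.0/0 -> H2 at depth 0
  Q 252.0.234.203: descend 11111100 ; hops seen [H2,H1] ; pick H1
  add 3.55.213.16/28 -> H2 at depth 28
  Q 252.142.0.2: descend 1111110010001110 ; hops seen [H2,H1,H2] ; pick H2
  add 59.195.0.0/20 -> H2 at depth 20
  del 3.0.0.0/10 (clear depth 10)
  add 3.55.208.0/20 -> H0 at depth 20
  add 59.0.0.0/8 -> H2 at depth 8
  Q 252.0.5.164: descend 11111100 ; hops seen [H2,H1] ; pick H1
  add 3.0.0.0/8 -> H1 at depth 8
  Q 59.195.0.4: descend 00111011110000110000 ; hops seen [H2,H2,H1,H2] ; pick H2
  Q 0.0.18.51: descend 000000 ; hops seen [H2,H0] ; pick H0
  Q 3.48.185.230: descend 0000001100110 ; hops seen [H2,H0,H1,H0] ; pick H0
  add 59.195.3.192/28 -> H1 at depth 28
  add 3.0.0.0/8 -> H1 at depth 8
  del 252.0.0.0/7 (clear depth 7)
  Q 3.48.0.1: descend 0000001100110 ; hops seen [H2,H0,H1,H0] ; pick H0

== LOOKUPS ==
["H0","H0","H1","H1","H2","H0","H1","H2","H1","H2","H0","H0","H0"]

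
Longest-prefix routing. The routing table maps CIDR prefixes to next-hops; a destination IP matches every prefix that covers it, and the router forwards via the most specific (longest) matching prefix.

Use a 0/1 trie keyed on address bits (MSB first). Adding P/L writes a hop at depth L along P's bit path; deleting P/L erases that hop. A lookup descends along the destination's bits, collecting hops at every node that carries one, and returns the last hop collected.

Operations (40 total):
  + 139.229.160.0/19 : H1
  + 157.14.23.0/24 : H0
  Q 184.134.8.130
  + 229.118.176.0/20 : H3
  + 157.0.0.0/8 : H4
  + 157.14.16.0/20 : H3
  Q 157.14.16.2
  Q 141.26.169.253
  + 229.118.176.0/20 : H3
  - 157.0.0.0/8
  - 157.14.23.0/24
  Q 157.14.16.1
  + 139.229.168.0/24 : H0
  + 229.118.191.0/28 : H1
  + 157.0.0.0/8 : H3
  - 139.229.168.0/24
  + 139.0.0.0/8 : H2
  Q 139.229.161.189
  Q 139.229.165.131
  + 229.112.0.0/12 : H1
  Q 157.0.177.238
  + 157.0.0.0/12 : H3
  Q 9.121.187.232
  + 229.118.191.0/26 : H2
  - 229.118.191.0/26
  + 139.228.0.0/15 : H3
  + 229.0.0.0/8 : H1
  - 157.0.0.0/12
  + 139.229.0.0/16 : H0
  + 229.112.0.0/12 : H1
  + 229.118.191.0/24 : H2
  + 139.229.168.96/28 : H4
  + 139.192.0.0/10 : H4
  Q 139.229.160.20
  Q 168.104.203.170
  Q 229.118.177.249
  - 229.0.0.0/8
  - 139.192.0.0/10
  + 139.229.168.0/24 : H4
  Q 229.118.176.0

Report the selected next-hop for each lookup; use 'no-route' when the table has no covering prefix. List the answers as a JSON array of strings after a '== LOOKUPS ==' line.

Trace:
  add 139.229.160.0/19 -> H1 at depth 19
  add 157.14.23.0/24 -> H0 at depth 24
  ? 184.134.8.130  path d0:-→d1:-→d2:-  best=no-route
  add 229.118.176.0/20 -> H3 at depth 20
  add 157.0.0.0/8 -> H4 at depth 8
  add 157.14.16.0/20 -> H3 at depth 20
  ? 157.14.16.2  path d0:-→d1:-→d2:-→d3:-→d4:-→d5:-→d6:-→d7:-→d8:H4→d9:-→d10:-→d11:-→d12:-→d13:-→d14:-→d15:-→d16:-→d17:-→d18:-→d19:-→d20:H3→d21:-  best=H3
  ? 141.26.169.253  path d0:-→d1:-→d2:-→d3:-→d4:-→d5:-  best=no-route
  add 229.118.176.0/20 -> H3 at depth 20
  del 157.0.0.0/8 (clear depth 8)
  del 157.14.23.0/24 (clear depth 24)
  ? 157.14.16.1  path d0:-→d1:-→d2:-→d3:-→d4:-→d5:-→d6:-→d7:-→d8:-→d9:-→d10:-→d11:-→d12:-→d13:-→d14:-→d15:-→d16:-→d17:-→d18:-→d19:-→d20:H3→d21:-  best=H3
  add 139.229.168.0/24 -> H0 at depth 24
  add 229.118.191.0/28 -> H1 at depth 28
  add 157.0.0.0/8 -> H3 at depth 8
  del 139.229.168.0/24 (clear depth 24)
  add 139.0.0.0/8 -> H2 at depth 8
  ? 139.229.161.189  path d0:-→d1:-→d2:-→d3:-→d4:-→d5:-→d6:-→d7:-→d8:H2→d9:-→d10:-→d11:-→d12:-→d13:-→d14:-→d15:-→d16:-→d17:-→d18:-→d19:H1→d20:-  best=H1
  ? 139.229.165.131  path d0:-→d1:-→d2:-→d3:-→d4:-→d5:-→d6:-→d7:-→d8:H2→d9:-→d10:-→d11:-→d12:-→d13:-→d14:-→d15:-→d16:-→d17:-→d18:-→d19:H1→d20:-  best=H1
  add 229.112.0.0/12 -> H1 at depth 12
  ? 157.0.177.238  path d0:-→d1:-→d2:-→d3:-→d4:-→d5:-→d6:-→d7:-→d8:H3→d9:-→d10:-→d11:-→d12:-  best=H3
  add 157.0.0.0/12 -> H3 at depth 12
  ? 9.121.187.232  path d0:-  best=no-route
  add 229.118.191.0/26 -> H2 at depth 26
  del 229.118.191.0/26 (clear depth 26)
  add 139.228.0.0/15 -> H3 at depth 15
  add 229.0.0.0/8 -> H1 at depth 8
  del 157.0.0.0/12 (clear depth 12)
  add 139.229.0.0/16 -> H0 at depth 16
  add 229.112.0.0/12 -> H1 at depth 12
  add 229.118.191.0/24 -> H2 at depth 24
  add 139.229.168.96/28 -> H4 at depth 28
  add 139.192.0.0/10 -> H4 at depth 10
  ? 139.229.160.20  path d0:-→d1:-→d2:-→d3:-→d4:-→d5:-→d6:-→d7:-→d8:H2→d9:-→d10:H4→d11:-→d12:-→d13:-→d14:-→d15:H3→d16:H0→d17:-→d18:-→d19:H1→d20:-  best=H1
  ? 168.104.203.170  path d0:-→d1:-→d2:-  best=no-route
  ? 229.118.177.249  path d0:-→d1:-→d2:-→d3:-→d4:-→d5:-→d6:-→d7:-→d8:H1→d9:-→d10:-→d11:-→d12:H1→d13:-→d14:-→d15:-→d16:-→d17:-→d18:-→d19:-→d20:H3  best=H3
  del 229.0.0.0/8 (clear depth 8)
  del 139.192.0.0/10 (clear depth 10)
  add 139.229.168.0/24 -> H4 at depth 24
  ? 229.118.176.0  path d0:-→d1:-→d2:-→d3:-→d4:-→d5:-→d6:-→d7:-→d8:-→d9:-→d10:-→d11:-→d12:H1→d13:-→d14:-→d15:-→d16:-→d17:-→d18:-→d19:-→d20:H3  best=H3

== LOOKUPS ==
["no-route","H3","no-route","H3","H1","H1","H3","no-route","H1","no-route","H3","H3"]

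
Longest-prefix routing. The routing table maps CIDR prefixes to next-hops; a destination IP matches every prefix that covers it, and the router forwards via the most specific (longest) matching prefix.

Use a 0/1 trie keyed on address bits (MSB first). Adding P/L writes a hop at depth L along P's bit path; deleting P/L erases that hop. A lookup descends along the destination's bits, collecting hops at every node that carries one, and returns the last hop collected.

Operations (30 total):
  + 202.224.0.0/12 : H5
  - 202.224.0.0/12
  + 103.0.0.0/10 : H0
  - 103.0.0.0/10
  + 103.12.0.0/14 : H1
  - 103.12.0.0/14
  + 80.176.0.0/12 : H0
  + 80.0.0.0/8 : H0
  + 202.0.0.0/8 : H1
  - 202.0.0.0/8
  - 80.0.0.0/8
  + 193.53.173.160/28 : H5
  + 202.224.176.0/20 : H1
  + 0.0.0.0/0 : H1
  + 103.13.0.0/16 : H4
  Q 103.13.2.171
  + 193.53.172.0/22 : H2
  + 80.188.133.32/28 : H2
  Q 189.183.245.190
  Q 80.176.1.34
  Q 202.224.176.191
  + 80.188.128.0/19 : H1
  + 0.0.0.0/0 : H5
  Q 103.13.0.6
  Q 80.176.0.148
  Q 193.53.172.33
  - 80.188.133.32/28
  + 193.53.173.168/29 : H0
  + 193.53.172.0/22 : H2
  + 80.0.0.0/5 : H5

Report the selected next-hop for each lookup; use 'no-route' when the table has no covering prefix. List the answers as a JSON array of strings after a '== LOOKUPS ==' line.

Apply in order:
  add 202.224.0.0/12 -> H5 at depth 12
  del 202.224.0.0/12 (clear depth 12)
  add 103.0.0.0/10 -> H0 at depth 10
  del 103.0.0.0/10 (clear depth 10)
  add 103.12.0.0/14 -> H1 at depth 14
  del 103.12.0.0/14 (clear depth 14)
  add 80.176.0.0/12 -> H0 at depth 12
  add 80.0.0.0/8 -> H0 at depth 8
  add 202.0.0.0/8 -> H1 at depth 8
  del 202.0.0.0/8 (clear depth 8)
  del 80.0.0.0/8 (clear depth 8)
  add 193.53.173.160/28 -> H5 at depth 28
  add 202.224.176.0/20 -> H1 at depth 20
  add 0.0.0.0/0 -> H1 at depth 0
  add 103.13.0.0/16 -> H4 at depth 16
  lookup 103.13.2.171: bits 0110011100001101 walk d0:H1→d1:-→d2:-→d3:-→d4:-→d5:-→d6:-→d7:-→d8:-→d9:-→d10:-→d11:-→d12:-→d13:-→d14:-→d15:-→d16:H4 -> H4
  add 193.53.172.0/22 -> H2 at depth 22
  add 80.188.133.32/28 -> H2 at depth 28
  lookup 189.183.245.190: bits 1 walk d0:H1→d1:- -> H1
  lookup 80.176.1.34: bits 010100001011 walk d0:H1→d1:-→d2:-→d3:-→d4:-→d5:-→d6:-→d7:-→d8:-→d9:-→d10:-→d11:-→d12:H0 -> H0
  lookup 202.224.176.191: bits 11001010111000001011 walk d0:H1→d1:-→d2:-→d3:-→d4:-→d5:-→d6:-→d7:-→d8:-→d9:-→d10:-→d11:-→d12:-→d13:-→d14:-→d15:-→d16:-→d17:-→d18:-→d19:-→d20:H1 -> H1
  add 80.188.128.0/19 -> H1 at depth 19
  add 0.0.0.0/0 -> H5 at depth 0
  lookup 103.13.0.6: bits 0110011100001101 walk d0:H5→d1:-→d2:-→d3:-→d4:-→d5:-→d6:-→d7:-→d8:-→d9:-→d10:-→d11:-→d12:-→d13:-→d14:-→d15:-→d16:H4 -> H4
  lookup 80.176.0.148: bits 010100001011 walk d0:H5→d1:-→d2:-→d3:-→d4:-→d5:-→d6:-→d7:-→d8:-→d9:-→d10:-→d11:-→d12:H0 -> H0
  lookup 193.53.172.33: bits 11000001001101011010110 walk d0:H5→d1:-→d2:-→d3:-→d4:-→d5:-→d6:-→d7:-→d8:-→d9:-→d10:-→d11:-→d12:-→d13:-→d14:-→d15:-→d16:-→d17:-→d18:-→d19:-→d20:-→d21:-→d22:H2→d23:- -> H2
  del 80.188.133.32/28 (clear depth 28)
  add 193.53.173.168/29 -> H0 at depth 29
  add 193.53.172.0/22 -> H2 at depth 22
  add 80.0.0.0/5 -> H5 at depth 5

== LOOKUPS ==
["H4","H1","H0","H1","H4","H0","H2"]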